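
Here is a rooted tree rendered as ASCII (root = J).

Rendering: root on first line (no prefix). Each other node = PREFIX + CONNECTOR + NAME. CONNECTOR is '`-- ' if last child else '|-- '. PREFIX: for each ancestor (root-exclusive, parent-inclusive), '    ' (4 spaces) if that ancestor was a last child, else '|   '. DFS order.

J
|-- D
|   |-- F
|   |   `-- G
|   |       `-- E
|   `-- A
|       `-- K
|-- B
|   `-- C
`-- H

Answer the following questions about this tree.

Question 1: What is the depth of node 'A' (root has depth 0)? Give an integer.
Path from root to A: J -> D -> A
Depth = number of edges = 2

Answer: 2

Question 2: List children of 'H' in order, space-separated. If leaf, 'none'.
Answer: none

Derivation:
Node H's children (from adjacency): (leaf)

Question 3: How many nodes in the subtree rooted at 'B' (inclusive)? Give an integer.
Answer: 2

Derivation:
Subtree rooted at B contains: B, C
Count = 2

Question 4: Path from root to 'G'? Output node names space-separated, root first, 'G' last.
Walk down from root: J -> D -> F -> G

Answer: J D F G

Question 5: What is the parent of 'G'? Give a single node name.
Answer: F

Derivation:
Scan adjacency: G appears as child of F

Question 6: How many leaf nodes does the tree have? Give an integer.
Answer: 4

Derivation:
Leaves (nodes with no children): C, E, H, K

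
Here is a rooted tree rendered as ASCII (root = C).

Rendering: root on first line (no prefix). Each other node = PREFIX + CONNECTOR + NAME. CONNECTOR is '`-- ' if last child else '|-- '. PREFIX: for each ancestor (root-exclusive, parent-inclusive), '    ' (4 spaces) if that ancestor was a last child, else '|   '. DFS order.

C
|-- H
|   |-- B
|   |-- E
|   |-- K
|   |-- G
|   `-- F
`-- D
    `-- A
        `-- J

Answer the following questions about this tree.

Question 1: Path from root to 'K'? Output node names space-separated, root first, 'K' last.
Answer: C H K

Derivation:
Walk down from root: C -> H -> K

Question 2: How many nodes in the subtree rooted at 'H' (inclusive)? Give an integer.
Answer: 6

Derivation:
Subtree rooted at H contains: B, E, F, G, H, K
Count = 6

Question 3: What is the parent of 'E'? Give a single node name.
Scan adjacency: E appears as child of H

Answer: H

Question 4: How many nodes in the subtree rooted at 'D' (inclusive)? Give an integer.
Answer: 3

Derivation:
Subtree rooted at D contains: A, D, J
Count = 3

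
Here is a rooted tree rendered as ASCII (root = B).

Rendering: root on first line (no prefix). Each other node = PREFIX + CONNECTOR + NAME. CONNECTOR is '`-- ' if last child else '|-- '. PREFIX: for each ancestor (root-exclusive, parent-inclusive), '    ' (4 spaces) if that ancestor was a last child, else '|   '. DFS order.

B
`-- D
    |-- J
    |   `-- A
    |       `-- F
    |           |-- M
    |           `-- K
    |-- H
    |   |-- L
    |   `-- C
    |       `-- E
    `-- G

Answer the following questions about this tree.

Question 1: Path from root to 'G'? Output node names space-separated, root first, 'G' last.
Walk down from root: B -> D -> G

Answer: B D G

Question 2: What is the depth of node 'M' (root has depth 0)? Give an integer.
Answer: 5

Derivation:
Path from root to M: B -> D -> J -> A -> F -> M
Depth = number of edges = 5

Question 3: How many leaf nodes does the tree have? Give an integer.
Answer: 5

Derivation:
Leaves (nodes with no children): E, G, K, L, M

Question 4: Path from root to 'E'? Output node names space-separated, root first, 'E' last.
Answer: B D H C E

Derivation:
Walk down from root: B -> D -> H -> C -> E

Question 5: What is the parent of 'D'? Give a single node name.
Answer: B

Derivation:
Scan adjacency: D appears as child of B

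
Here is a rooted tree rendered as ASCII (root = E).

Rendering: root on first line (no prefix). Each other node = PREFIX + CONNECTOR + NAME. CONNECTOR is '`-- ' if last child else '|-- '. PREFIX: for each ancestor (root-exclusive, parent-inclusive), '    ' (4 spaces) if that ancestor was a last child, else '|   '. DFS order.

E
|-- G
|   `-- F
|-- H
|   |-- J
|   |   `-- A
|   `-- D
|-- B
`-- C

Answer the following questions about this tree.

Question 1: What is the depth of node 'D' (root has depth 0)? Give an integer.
Path from root to D: E -> H -> D
Depth = number of edges = 2

Answer: 2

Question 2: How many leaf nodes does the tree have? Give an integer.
Leaves (nodes with no children): A, B, C, D, F

Answer: 5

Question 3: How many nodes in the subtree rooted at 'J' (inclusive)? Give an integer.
Answer: 2

Derivation:
Subtree rooted at J contains: A, J
Count = 2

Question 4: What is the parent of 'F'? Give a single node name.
Scan adjacency: F appears as child of G

Answer: G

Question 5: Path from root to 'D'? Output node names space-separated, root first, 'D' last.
Answer: E H D

Derivation:
Walk down from root: E -> H -> D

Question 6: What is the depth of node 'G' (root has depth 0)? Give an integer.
Path from root to G: E -> G
Depth = number of edges = 1

Answer: 1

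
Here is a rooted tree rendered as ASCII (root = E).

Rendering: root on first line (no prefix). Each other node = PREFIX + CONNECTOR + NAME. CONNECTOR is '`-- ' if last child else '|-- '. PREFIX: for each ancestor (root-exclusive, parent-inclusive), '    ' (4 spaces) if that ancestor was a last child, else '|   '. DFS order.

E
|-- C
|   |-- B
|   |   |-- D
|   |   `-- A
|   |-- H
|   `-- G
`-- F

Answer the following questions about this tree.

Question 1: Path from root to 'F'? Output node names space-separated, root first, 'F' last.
Walk down from root: E -> F

Answer: E F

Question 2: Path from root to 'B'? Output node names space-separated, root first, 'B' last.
Walk down from root: E -> C -> B

Answer: E C B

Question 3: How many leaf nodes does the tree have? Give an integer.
Leaves (nodes with no children): A, D, F, G, H

Answer: 5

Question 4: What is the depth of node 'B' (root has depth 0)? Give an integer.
Path from root to B: E -> C -> B
Depth = number of edges = 2

Answer: 2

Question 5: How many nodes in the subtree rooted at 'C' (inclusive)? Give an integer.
Subtree rooted at C contains: A, B, C, D, G, H
Count = 6

Answer: 6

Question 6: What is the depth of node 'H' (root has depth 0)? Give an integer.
Path from root to H: E -> C -> H
Depth = number of edges = 2

Answer: 2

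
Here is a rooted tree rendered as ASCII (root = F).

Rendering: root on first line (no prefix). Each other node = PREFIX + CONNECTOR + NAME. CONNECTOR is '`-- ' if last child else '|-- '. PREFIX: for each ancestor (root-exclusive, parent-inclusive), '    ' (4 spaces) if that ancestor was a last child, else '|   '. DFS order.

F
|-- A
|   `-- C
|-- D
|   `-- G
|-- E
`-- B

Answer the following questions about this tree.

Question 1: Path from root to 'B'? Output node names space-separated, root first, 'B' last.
Answer: F B

Derivation:
Walk down from root: F -> B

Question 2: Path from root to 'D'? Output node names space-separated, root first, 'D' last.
Answer: F D

Derivation:
Walk down from root: F -> D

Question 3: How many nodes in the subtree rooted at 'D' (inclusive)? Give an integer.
Subtree rooted at D contains: D, G
Count = 2

Answer: 2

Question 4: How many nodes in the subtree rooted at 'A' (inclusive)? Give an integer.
Answer: 2

Derivation:
Subtree rooted at A contains: A, C
Count = 2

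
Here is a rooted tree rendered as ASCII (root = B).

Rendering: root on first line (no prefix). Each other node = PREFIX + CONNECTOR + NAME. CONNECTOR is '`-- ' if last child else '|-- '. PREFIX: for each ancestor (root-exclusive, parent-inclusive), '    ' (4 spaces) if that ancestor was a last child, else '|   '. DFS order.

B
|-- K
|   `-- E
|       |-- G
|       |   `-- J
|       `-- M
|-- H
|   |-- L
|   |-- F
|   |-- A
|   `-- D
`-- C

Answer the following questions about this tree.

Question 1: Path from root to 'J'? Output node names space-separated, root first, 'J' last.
Answer: B K E G J

Derivation:
Walk down from root: B -> K -> E -> G -> J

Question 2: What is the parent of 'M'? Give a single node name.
Answer: E

Derivation:
Scan adjacency: M appears as child of E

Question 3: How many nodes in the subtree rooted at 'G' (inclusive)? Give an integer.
Subtree rooted at G contains: G, J
Count = 2

Answer: 2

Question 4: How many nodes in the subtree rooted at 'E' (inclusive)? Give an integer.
Answer: 4

Derivation:
Subtree rooted at E contains: E, G, J, M
Count = 4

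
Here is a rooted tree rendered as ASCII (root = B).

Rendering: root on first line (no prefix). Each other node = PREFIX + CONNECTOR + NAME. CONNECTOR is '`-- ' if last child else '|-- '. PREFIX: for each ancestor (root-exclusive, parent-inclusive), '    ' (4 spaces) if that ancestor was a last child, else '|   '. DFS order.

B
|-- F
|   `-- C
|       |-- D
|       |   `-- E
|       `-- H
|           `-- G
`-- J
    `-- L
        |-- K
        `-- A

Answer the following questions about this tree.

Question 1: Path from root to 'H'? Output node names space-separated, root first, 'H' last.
Walk down from root: B -> F -> C -> H

Answer: B F C H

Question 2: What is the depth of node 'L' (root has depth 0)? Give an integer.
Answer: 2

Derivation:
Path from root to L: B -> J -> L
Depth = number of edges = 2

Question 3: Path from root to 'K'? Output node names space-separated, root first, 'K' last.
Answer: B J L K

Derivation:
Walk down from root: B -> J -> L -> K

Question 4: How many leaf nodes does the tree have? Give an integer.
Leaves (nodes with no children): A, E, G, K

Answer: 4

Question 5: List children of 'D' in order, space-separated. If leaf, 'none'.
Node D's children (from adjacency): E

Answer: E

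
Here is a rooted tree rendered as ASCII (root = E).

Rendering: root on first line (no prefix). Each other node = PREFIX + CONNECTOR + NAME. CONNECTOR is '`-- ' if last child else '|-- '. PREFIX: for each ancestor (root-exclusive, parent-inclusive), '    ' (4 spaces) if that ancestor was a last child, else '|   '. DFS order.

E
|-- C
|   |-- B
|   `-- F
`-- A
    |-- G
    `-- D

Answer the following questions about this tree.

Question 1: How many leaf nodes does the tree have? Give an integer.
Answer: 4

Derivation:
Leaves (nodes with no children): B, D, F, G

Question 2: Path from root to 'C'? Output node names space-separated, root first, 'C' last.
Answer: E C

Derivation:
Walk down from root: E -> C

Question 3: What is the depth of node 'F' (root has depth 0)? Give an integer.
Path from root to F: E -> C -> F
Depth = number of edges = 2

Answer: 2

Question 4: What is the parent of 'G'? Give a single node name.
Answer: A

Derivation:
Scan adjacency: G appears as child of A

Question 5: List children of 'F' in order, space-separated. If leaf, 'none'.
Node F's children (from adjacency): (leaf)

Answer: none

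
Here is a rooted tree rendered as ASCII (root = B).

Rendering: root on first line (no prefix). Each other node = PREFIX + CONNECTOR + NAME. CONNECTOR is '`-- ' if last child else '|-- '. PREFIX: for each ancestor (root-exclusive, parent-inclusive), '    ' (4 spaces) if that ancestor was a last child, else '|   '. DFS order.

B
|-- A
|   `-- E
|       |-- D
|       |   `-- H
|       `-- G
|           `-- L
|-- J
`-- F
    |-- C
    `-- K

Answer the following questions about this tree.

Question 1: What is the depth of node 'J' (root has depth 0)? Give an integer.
Answer: 1

Derivation:
Path from root to J: B -> J
Depth = number of edges = 1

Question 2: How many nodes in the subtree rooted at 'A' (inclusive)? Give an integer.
Subtree rooted at A contains: A, D, E, G, H, L
Count = 6

Answer: 6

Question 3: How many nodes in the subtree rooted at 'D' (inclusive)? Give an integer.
Answer: 2

Derivation:
Subtree rooted at D contains: D, H
Count = 2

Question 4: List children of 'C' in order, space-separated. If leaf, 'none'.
Answer: none

Derivation:
Node C's children (from adjacency): (leaf)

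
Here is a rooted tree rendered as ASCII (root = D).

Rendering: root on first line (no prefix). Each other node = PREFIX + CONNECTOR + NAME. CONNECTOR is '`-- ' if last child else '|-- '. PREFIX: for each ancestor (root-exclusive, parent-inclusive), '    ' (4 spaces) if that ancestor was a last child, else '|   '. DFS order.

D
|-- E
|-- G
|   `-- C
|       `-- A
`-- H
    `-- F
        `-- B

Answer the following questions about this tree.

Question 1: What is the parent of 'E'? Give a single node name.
Answer: D

Derivation:
Scan adjacency: E appears as child of D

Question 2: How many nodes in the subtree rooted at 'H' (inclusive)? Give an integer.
Subtree rooted at H contains: B, F, H
Count = 3

Answer: 3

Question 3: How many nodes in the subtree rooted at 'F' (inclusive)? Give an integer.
Subtree rooted at F contains: B, F
Count = 2

Answer: 2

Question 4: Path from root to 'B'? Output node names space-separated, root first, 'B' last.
Walk down from root: D -> H -> F -> B

Answer: D H F B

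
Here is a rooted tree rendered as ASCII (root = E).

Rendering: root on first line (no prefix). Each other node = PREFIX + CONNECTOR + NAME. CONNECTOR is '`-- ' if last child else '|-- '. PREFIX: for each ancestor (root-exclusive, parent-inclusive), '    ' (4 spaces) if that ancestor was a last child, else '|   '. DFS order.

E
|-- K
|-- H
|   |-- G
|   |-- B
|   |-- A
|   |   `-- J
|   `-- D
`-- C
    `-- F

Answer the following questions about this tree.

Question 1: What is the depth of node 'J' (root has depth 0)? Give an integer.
Path from root to J: E -> H -> A -> J
Depth = number of edges = 3

Answer: 3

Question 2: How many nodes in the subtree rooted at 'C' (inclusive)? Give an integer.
Subtree rooted at C contains: C, F
Count = 2

Answer: 2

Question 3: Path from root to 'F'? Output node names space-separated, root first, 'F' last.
Walk down from root: E -> C -> F

Answer: E C F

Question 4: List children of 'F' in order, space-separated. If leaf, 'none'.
Node F's children (from adjacency): (leaf)

Answer: none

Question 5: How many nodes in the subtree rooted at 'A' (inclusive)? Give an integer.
Subtree rooted at A contains: A, J
Count = 2

Answer: 2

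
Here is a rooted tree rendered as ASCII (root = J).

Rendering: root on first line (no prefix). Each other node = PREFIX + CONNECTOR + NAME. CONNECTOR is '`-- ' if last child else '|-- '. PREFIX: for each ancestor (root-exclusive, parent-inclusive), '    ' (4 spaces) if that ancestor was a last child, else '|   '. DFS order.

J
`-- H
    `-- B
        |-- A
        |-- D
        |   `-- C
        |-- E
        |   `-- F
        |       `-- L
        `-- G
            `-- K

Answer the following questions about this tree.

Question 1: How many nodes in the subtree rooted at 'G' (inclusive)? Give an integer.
Subtree rooted at G contains: G, K
Count = 2

Answer: 2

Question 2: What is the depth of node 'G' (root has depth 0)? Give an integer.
Path from root to G: J -> H -> B -> G
Depth = number of edges = 3

Answer: 3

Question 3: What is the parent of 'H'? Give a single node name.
Scan adjacency: H appears as child of J

Answer: J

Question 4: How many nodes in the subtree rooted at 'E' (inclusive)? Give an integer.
Answer: 3

Derivation:
Subtree rooted at E contains: E, F, L
Count = 3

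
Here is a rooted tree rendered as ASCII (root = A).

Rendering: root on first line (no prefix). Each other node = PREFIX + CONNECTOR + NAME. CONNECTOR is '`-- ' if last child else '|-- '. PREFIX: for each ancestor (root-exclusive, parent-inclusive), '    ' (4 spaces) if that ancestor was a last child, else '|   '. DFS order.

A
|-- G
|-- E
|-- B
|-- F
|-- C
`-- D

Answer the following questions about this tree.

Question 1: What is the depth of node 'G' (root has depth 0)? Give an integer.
Answer: 1

Derivation:
Path from root to G: A -> G
Depth = number of edges = 1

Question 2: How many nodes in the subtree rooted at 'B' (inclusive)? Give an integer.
Answer: 1

Derivation:
Subtree rooted at B contains: B
Count = 1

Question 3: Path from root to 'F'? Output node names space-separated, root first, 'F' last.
Walk down from root: A -> F

Answer: A F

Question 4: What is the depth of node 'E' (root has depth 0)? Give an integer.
Path from root to E: A -> E
Depth = number of edges = 1

Answer: 1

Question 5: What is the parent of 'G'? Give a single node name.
Answer: A

Derivation:
Scan adjacency: G appears as child of A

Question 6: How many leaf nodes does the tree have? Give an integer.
Leaves (nodes with no children): B, C, D, E, F, G

Answer: 6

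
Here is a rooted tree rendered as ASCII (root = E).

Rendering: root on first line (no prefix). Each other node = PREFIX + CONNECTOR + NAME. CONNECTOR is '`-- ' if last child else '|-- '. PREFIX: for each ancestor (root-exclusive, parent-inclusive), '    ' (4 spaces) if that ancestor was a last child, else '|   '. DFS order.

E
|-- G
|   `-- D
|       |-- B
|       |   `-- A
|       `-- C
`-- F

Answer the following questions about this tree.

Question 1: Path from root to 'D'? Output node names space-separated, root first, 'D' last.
Walk down from root: E -> G -> D

Answer: E G D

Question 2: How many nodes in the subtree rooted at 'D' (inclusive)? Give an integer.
Answer: 4

Derivation:
Subtree rooted at D contains: A, B, C, D
Count = 4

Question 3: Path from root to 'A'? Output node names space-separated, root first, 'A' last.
Walk down from root: E -> G -> D -> B -> A

Answer: E G D B A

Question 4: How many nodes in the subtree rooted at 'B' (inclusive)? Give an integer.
Answer: 2

Derivation:
Subtree rooted at B contains: A, B
Count = 2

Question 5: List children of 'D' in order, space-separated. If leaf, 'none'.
Node D's children (from adjacency): B, C

Answer: B C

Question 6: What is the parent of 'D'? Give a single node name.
Answer: G

Derivation:
Scan adjacency: D appears as child of G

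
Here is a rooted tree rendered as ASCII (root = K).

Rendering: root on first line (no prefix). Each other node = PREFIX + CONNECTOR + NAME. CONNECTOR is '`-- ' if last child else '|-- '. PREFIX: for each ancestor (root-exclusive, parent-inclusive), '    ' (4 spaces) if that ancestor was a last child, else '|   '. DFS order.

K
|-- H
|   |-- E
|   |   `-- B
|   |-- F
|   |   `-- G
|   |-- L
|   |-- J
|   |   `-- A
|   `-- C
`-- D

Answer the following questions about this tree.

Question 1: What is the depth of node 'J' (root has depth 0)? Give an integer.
Answer: 2

Derivation:
Path from root to J: K -> H -> J
Depth = number of edges = 2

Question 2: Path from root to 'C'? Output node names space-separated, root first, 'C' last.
Walk down from root: K -> H -> C

Answer: K H C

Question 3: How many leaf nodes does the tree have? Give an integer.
Answer: 6

Derivation:
Leaves (nodes with no children): A, B, C, D, G, L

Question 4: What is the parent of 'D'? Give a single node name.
Answer: K

Derivation:
Scan adjacency: D appears as child of K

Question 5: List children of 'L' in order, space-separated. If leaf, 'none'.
Node L's children (from adjacency): (leaf)

Answer: none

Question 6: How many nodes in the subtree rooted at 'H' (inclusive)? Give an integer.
Subtree rooted at H contains: A, B, C, E, F, G, H, J, L
Count = 9

Answer: 9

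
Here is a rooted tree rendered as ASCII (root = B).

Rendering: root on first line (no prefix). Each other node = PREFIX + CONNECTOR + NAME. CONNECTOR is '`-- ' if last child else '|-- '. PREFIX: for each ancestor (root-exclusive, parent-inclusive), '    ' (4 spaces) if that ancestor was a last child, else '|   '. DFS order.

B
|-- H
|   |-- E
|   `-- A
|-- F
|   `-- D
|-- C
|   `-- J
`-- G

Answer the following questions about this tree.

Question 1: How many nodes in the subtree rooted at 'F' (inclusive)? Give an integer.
Subtree rooted at F contains: D, F
Count = 2

Answer: 2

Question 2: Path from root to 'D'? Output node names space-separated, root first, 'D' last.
Answer: B F D

Derivation:
Walk down from root: B -> F -> D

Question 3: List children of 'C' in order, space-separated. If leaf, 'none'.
Answer: J

Derivation:
Node C's children (from adjacency): J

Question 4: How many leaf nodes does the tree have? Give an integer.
Answer: 5

Derivation:
Leaves (nodes with no children): A, D, E, G, J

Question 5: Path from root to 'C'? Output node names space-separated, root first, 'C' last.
Walk down from root: B -> C

Answer: B C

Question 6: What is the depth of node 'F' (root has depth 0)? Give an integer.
Answer: 1

Derivation:
Path from root to F: B -> F
Depth = number of edges = 1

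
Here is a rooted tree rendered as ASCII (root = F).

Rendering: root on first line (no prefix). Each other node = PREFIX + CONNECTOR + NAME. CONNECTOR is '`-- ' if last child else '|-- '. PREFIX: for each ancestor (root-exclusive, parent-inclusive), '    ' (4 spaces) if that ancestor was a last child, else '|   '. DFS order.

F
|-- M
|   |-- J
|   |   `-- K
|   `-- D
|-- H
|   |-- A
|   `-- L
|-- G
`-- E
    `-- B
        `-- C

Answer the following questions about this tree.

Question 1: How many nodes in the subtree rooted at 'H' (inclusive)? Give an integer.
Answer: 3

Derivation:
Subtree rooted at H contains: A, H, L
Count = 3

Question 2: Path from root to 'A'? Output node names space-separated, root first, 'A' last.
Walk down from root: F -> H -> A

Answer: F H A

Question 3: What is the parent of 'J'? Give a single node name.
Answer: M

Derivation:
Scan adjacency: J appears as child of M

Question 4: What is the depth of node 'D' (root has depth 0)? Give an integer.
Answer: 2

Derivation:
Path from root to D: F -> M -> D
Depth = number of edges = 2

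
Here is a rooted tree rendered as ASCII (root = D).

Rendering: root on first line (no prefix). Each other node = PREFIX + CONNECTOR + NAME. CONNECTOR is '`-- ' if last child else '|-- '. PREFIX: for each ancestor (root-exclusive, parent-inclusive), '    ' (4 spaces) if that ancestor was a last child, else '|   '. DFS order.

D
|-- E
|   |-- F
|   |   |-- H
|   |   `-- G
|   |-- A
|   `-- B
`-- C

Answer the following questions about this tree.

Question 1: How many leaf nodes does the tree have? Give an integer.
Answer: 5

Derivation:
Leaves (nodes with no children): A, B, C, G, H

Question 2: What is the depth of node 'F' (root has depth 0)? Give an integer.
Path from root to F: D -> E -> F
Depth = number of edges = 2

Answer: 2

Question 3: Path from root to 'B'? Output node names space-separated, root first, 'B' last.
Walk down from root: D -> E -> B

Answer: D E B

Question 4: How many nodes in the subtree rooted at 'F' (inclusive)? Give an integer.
Subtree rooted at F contains: F, G, H
Count = 3

Answer: 3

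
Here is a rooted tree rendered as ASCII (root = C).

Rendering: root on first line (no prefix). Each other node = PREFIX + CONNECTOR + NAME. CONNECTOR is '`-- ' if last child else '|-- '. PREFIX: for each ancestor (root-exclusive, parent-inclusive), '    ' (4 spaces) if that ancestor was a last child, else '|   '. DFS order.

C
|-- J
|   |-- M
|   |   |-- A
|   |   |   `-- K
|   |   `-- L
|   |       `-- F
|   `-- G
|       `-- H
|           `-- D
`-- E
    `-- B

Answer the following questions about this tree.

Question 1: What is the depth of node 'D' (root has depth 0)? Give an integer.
Answer: 4

Derivation:
Path from root to D: C -> J -> G -> H -> D
Depth = number of edges = 4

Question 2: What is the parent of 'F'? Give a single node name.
Answer: L

Derivation:
Scan adjacency: F appears as child of L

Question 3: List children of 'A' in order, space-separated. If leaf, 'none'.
Node A's children (from adjacency): K

Answer: K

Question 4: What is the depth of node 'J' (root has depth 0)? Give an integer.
Path from root to J: C -> J
Depth = number of edges = 1

Answer: 1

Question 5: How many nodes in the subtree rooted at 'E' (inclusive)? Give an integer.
Answer: 2

Derivation:
Subtree rooted at E contains: B, E
Count = 2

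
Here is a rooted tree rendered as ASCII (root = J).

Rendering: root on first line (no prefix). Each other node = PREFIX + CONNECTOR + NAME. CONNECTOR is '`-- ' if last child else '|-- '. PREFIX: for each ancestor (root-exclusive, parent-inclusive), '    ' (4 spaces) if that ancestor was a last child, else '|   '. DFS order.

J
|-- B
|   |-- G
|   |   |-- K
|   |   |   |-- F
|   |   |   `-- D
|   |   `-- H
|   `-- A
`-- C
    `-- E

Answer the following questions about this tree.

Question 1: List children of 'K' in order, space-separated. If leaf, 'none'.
Node K's children (from adjacency): F, D

Answer: F D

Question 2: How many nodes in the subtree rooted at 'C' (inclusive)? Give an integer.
Subtree rooted at C contains: C, E
Count = 2

Answer: 2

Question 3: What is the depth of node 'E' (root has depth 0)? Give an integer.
Answer: 2

Derivation:
Path from root to E: J -> C -> E
Depth = number of edges = 2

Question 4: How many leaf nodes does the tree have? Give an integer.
Leaves (nodes with no children): A, D, E, F, H

Answer: 5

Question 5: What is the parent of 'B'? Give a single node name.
Scan adjacency: B appears as child of J

Answer: J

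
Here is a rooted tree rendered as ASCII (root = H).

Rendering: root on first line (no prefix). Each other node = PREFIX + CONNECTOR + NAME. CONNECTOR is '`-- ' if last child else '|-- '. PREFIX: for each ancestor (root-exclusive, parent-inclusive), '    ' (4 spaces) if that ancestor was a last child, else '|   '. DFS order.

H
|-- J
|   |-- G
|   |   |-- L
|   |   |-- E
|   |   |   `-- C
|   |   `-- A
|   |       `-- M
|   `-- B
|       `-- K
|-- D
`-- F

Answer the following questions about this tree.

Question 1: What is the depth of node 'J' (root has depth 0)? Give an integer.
Answer: 1

Derivation:
Path from root to J: H -> J
Depth = number of edges = 1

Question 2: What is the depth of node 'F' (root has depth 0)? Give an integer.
Answer: 1

Derivation:
Path from root to F: H -> F
Depth = number of edges = 1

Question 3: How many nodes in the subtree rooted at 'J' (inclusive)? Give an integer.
Subtree rooted at J contains: A, B, C, E, G, J, K, L, M
Count = 9

Answer: 9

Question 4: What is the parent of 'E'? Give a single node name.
Answer: G

Derivation:
Scan adjacency: E appears as child of G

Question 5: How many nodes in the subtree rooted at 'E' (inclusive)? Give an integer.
Answer: 2

Derivation:
Subtree rooted at E contains: C, E
Count = 2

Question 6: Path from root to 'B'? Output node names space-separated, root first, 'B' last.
Answer: H J B

Derivation:
Walk down from root: H -> J -> B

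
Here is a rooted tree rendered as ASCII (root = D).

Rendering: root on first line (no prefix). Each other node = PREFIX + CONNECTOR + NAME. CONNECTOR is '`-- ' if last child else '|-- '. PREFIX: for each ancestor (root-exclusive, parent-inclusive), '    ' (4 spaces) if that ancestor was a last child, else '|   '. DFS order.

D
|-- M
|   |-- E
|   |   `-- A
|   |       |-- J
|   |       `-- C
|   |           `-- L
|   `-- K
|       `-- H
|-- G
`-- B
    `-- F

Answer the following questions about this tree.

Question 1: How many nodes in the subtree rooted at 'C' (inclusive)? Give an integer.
Subtree rooted at C contains: C, L
Count = 2

Answer: 2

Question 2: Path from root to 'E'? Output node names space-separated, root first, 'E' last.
Answer: D M E

Derivation:
Walk down from root: D -> M -> E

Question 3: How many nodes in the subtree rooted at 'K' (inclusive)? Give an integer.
Answer: 2

Derivation:
Subtree rooted at K contains: H, K
Count = 2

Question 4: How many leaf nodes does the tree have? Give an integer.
Leaves (nodes with no children): F, G, H, J, L

Answer: 5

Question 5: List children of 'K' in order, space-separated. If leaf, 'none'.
Answer: H

Derivation:
Node K's children (from adjacency): H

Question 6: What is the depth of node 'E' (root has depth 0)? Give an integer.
Path from root to E: D -> M -> E
Depth = number of edges = 2

Answer: 2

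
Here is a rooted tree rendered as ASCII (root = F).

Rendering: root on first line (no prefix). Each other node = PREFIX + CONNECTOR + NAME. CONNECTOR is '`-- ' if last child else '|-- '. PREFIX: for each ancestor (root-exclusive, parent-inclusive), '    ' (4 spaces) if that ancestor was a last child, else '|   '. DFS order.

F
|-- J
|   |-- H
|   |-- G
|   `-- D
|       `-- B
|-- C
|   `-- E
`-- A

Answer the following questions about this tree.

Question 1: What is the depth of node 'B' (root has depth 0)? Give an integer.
Answer: 3

Derivation:
Path from root to B: F -> J -> D -> B
Depth = number of edges = 3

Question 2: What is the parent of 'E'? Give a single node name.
Scan adjacency: E appears as child of C

Answer: C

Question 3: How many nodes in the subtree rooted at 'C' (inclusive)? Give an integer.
Subtree rooted at C contains: C, E
Count = 2

Answer: 2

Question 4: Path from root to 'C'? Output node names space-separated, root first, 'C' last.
Walk down from root: F -> C

Answer: F C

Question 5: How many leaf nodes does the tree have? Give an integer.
Answer: 5

Derivation:
Leaves (nodes with no children): A, B, E, G, H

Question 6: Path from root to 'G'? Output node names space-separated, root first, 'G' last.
Answer: F J G

Derivation:
Walk down from root: F -> J -> G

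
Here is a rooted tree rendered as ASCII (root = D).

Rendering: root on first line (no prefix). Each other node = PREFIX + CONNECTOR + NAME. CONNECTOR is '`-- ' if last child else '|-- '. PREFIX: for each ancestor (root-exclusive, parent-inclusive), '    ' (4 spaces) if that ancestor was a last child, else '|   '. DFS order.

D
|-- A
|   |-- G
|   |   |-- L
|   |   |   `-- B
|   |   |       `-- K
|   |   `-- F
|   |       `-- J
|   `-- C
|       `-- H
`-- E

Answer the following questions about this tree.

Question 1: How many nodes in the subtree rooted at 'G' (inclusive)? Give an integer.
Subtree rooted at G contains: B, F, G, J, K, L
Count = 6

Answer: 6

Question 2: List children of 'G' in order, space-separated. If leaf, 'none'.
Answer: L F

Derivation:
Node G's children (from adjacency): L, F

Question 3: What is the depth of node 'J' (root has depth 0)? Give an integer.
Answer: 4

Derivation:
Path from root to J: D -> A -> G -> F -> J
Depth = number of edges = 4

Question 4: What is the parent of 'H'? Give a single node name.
Scan adjacency: H appears as child of C

Answer: C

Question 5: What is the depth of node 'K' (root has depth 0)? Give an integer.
Answer: 5

Derivation:
Path from root to K: D -> A -> G -> L -> B -> K
Depth = number of edges = 5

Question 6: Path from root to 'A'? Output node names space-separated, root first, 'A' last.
Walk down from root: D -> A

Answer: D A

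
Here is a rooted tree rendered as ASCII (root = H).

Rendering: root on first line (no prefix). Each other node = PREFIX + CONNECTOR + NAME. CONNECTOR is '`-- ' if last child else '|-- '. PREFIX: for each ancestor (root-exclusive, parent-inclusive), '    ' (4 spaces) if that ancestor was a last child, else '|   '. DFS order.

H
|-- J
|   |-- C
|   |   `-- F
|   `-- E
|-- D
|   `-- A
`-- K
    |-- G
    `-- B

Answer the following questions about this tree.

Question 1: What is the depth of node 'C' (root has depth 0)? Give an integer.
Answer: 2

Derivation:
Path from root to C: H -> J -> C
Depth = number of edges = 2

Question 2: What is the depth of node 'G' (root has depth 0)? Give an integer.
Answer: 2

Derivation:
Path from root to G: H -> K -> G
Depth = number of edges = 2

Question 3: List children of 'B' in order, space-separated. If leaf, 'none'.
Node B's children (from adjacency): (leaf)

Answer: none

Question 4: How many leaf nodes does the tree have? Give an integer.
Leaves (nodes with no children): A, B, E, F, G

Answer: 5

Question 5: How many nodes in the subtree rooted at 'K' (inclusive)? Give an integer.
Subtree rooted at K contains: B, G, K
Count = 3

Answer: 3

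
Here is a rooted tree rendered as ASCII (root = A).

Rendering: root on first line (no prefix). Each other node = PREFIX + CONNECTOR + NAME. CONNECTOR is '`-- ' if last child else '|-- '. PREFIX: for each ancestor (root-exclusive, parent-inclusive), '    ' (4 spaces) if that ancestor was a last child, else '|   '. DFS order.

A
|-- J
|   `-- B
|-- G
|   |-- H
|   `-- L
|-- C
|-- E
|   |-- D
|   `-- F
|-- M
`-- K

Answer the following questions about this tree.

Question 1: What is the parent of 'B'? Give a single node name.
Scan adjacency: B appears as child of J

Answer: J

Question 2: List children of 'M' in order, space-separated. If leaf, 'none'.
Node M's children (from adjacency): (leaf)

Answer: none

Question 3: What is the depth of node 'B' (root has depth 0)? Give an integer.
Path from root to B: A -> J -> B
Depth = number of edges = 2

Answer: 2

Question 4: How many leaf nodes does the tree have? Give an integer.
Answer: 8

Derivation:
Leaves (nodes with no children): B, C, D, F, H, K, L, M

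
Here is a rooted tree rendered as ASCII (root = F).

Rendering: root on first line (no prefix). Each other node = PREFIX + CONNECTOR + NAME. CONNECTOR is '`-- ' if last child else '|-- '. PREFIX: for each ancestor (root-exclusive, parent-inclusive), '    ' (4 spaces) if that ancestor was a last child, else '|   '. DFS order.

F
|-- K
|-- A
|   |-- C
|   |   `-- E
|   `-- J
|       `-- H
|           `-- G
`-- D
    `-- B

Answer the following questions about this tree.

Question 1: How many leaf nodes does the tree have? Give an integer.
Leaves (nodes with no children): B, E, G, K

Answer: 4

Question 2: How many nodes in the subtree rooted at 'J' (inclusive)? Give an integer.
Subtree rooted at J contains: G, H, J
Count = 3

Answer: 3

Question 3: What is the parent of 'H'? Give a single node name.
Answer: J

Derivation:
Scan adjacency: H appears as child of J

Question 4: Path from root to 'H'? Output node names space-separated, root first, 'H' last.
Answer: F A J H

Derivation:
Walk down from root: F -> A -> J -> H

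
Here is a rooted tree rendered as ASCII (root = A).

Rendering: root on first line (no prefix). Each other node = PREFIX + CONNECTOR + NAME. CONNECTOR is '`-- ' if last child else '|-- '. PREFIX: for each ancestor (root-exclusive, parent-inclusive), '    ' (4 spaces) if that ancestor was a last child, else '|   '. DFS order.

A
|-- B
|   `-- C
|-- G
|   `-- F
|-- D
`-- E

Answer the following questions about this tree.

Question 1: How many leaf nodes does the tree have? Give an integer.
Leaves (nodes with no children): C, D, E, F

Answer: 4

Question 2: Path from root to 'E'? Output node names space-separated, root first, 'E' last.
Walk down from root: A -> E

Answer: A E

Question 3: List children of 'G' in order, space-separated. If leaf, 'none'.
Node G's children (from adjacency): F

Answer: F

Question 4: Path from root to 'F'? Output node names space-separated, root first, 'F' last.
Answer: A G F

Derivation:
Walk down from root: A -> G -> F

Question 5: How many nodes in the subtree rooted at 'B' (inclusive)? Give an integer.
Answer: 2

Derivation:
Subtree rooted at B contains: B, C
Count = 2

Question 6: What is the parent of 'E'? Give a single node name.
Scan adjacency: E appears as child of A

Answer: A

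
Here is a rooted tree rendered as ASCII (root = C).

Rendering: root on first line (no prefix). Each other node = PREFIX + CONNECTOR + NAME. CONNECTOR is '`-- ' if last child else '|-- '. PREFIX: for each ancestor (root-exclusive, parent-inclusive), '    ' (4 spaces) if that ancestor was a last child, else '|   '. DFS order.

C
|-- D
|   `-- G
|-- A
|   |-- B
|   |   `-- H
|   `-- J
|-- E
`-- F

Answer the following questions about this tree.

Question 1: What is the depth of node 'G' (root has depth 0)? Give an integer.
Path from root to G: C -> D -> G
Depth = number of edges = 2

Answer: 2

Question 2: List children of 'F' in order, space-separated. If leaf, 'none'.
Node F's children (from adjacency): (leaf)

Answer: none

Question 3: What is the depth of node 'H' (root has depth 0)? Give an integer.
Path from root to H: C -> A -> B -> H
Depth = number of edges = 3

Answer: 3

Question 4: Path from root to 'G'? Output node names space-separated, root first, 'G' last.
Answer: C D G

Derivation:
Walk down from root: C -> D -> G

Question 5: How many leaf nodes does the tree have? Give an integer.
Leaves (nodes with no children): E, F, G, H, J

Answer: 5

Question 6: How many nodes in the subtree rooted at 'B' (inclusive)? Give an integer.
Answer: 2

Derivation:
Subtree rooted at B contains: B, H
Count = 2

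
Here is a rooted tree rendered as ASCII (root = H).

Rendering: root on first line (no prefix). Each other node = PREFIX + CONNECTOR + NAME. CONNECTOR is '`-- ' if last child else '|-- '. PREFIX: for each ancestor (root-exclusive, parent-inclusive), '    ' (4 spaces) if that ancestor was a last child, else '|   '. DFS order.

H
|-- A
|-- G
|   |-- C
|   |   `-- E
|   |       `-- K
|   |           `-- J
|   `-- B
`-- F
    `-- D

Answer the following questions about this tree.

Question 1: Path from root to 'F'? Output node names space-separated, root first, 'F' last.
Walk down from root: H -> F

Answer: H F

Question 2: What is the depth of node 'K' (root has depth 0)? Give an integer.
Answer: 4

Derivation:
Path from root to K: H -> G -> C -> E -> K
Depth = number of edges = 4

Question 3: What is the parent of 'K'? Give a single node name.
Answer: E

Derivation:
Scan adjacency: K appears as child of E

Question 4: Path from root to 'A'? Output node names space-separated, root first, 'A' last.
Answer: H A

Derivation:
Walk down from root: H -> A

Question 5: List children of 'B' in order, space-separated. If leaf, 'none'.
Answer: none

Derivation:
Node B's children (from adjacency): (leaf)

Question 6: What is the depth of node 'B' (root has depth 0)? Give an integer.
Path from root to B: H -> G -> B
Depth = number of edges = 2

Answer: 2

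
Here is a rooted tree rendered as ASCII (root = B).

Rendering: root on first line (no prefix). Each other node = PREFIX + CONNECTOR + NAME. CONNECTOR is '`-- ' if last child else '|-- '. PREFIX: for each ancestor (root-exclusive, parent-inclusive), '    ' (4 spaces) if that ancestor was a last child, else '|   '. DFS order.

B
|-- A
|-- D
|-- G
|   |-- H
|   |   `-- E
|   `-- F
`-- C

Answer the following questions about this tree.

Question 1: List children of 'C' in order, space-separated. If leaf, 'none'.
Node C's children (from adjacency): (leaf)

Answer: none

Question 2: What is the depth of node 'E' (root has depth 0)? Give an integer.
Path from root to E: B -> G -> H -> E
Depth = number of edges = 3

Answer: 3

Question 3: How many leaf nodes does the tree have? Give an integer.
Leaves (nodes with no children): A, C, D, E, F

Answer: 5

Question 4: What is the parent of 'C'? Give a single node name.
Scan adjacency: C appears as child of B

Answer: B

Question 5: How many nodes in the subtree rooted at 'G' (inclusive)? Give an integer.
Answer: 4

Derivation:
Subtree rooted at G contains: E, F, G, H
Count = 4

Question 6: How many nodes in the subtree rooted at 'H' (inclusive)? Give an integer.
Answer: 2

Derivation:
Subtree rooted at H contains: E, H
Count = 2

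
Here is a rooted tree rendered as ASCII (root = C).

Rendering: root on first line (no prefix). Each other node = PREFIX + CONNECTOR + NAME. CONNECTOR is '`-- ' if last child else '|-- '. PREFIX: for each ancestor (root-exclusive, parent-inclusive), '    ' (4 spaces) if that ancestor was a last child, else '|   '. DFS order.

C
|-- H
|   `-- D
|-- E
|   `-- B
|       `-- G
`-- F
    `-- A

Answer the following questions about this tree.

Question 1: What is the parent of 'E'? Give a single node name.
Answer: C

Derivation:
Scan adjacency: E appears as child of C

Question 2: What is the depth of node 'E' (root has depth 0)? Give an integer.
Answer: 1

Derivation:
Path from root to E: C -> E
Depth = number of edges = 1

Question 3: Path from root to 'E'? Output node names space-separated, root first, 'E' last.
Walk down from root: C -> E

Answer: C E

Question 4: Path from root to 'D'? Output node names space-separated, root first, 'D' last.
Walk down from root: C -> H -> D

Answer: C H D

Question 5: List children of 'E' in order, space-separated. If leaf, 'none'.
Node E's children (from adjacency): B

Answer: B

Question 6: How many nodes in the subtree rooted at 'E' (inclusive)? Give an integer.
Subtree rooted at E contains: B, E, G
Count = 3

Answer: 3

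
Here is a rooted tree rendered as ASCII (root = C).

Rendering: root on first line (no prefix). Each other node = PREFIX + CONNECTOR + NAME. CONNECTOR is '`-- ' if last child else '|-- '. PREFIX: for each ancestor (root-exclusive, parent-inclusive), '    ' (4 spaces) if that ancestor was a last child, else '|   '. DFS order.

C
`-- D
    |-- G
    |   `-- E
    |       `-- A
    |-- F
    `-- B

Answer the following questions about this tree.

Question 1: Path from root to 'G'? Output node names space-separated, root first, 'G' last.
Walk down from root: C -> D -> G

Answer: C D G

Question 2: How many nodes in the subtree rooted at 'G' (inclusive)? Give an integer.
Subtree rooted at G contains: A, E, G
Count = 3

Answer: 3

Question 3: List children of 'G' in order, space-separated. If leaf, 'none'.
Answer: E

Derivation:
Node G's children (from adjacency): E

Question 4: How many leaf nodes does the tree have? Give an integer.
Answer: 3

Derivation:
Leaves (nodes with no children): A, B, F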